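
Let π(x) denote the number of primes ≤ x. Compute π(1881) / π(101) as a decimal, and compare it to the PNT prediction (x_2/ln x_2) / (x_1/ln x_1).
π(1881)/π(101) = 289/26 ≈ 11.1154;  PNT prediction ≈ 11.4000.

π(101) = 26 and π(1881) = 289, so π(1881)/π(101) ≈ 11.1154. The PNT-predicted ratio is (1881/ln(1881)) / (101/ln(101)) ≈ 11.4000. The two agree to within a few percent, as expected.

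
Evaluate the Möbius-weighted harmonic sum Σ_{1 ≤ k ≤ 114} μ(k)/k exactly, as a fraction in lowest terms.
Σ μ(k)/k = -78111734742604811120482861063208714211896204/2257861045744114842010371877967404463805334785

Values of μ(k) for 1 ≤ k ≤ 114: μ(1) = 1, μ(2) = -1, μ(3) = -1, μ(5) = -1, μ(6) = 1, μ(7) = -1, μ(10) = 1, μ(11) = -1, μ(13) = -1, μ(14) = 1, μ(15) = 1, μ(17) = -1, μ(19) = -1, μ(21) = 1, μ(22) = 1, μ(23) = -1, μ(26) = 1, μ(29) = -1, μ(30) = -1, μ(31) = -1, μ(33) = 1, μ(34) = 1, μ(35) = 1, μ(37) = -1, μ(38) = 1, μ(39) = 1, μ(41) = -1, μ(42) = -1, μ(43) = -1, μ(46) = 1, μ(47) = -1, μ(51) = 1, μ(53) = -1, μ(55) = 1, μ(57) = 1, μ(58) = 1, μ(59) = -1, μ(61) = -1, μ(62) = 1, μ(65) = 1, μ(66) = -1, μ(67) = -1, μ(69) = 1, μ(70) = -1, μ(71) = -1, μ(73) = -1, μ(74) = 1, μ(77) = 1, μ(78) = -1, μ(79) = -1, μ(82) = 1, μ(83) = -1, μ(85) = 1, μ(86) = 1, μ(87) = 1, μ(89) = -1, μ(91) = 1, μ(93) = 1, μ(94) = 1, μ(95) = 1, μ(97) = -1, μ(101) = -1, μ(102) = -1, μ(103) = -1, μ(105) = -1, μ(106) = 1, μ(107) = -1, μ(109) = -1, μ(110) = -1, μ(111) = 1, μ(113) = -1, μ(114) = -1, with μ = 0 on non-squarefree integers. Summing μ(k)/k for k where μ(k) ≠ 0 gives -78111734742604811120482861063208714211896204/2257861045744114842010371877967404463805334785 ≈ -0.0346. (PNT ⟺ this sum → 0 as n → ∞.)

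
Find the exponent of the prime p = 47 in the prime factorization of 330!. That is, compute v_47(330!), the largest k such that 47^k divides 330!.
v_47(330!) = 7

Legendre's formula: v_p(n!) = Σ_{k ≥ 1} ⌊n / p^k⌋. For p = 47, n = 330, the terms are:
  ⌊330/47^1⌋ = ⌊330/47⌋ = 7
(the next term ⌊330/47^2⌋ = 0, terminating the sum). Summing: v_47(330!) = 7 = 7.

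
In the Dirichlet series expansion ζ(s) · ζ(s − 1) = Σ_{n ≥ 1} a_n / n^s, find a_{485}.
σ(485) = 588

In the product (Σ m^0/m^s)(Σ k / k^s) = Σ (Σ_{d | n} d) / n^s, the coefficient of 1/n^s is σ(n) = Σ_{d | n} d. For n = 485, divisors are [1, 5, 97, 485]; summing: σ(485) = 588.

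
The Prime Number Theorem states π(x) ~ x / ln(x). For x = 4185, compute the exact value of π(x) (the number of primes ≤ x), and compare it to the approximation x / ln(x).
π(4185) = 574;  x/ln(x) ≈ 501.84;  relative error ≈ 12.57%.

Directly count primes up to 4185: π(4185) = 574. The PNT approximation gives 4185/ln(4185) ≈ 4185/8.33926 ≈ 501.84. Relative error (π(x) − x/ln(x)) / π(x) ≈ 12.57%; the approximation is known to undercount slightly (Li(x) is a better estimate).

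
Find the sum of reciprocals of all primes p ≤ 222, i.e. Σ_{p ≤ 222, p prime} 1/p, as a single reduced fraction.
Σ 1/p = 3215488142498485484492183158345029261034221047849345857469577412562094716564064084247/1645783550795210387735581011435590727981167322669649249414629852197255934130751870910

π(222) = 47, so the primes ≤ 222 are [2, 3, 5, 7, 11, 13, 17, 19, 23, 29, 31, 37, 41, 43, 47, 53, 59, 61, 67, 71, 73, 79, 83, 89, 97, 101, 103, 107, 109, 113, 127, 131, 137, 139, 149, 151, 157, 163, 167, 173, 179, 181, 191, 193, 197, 199, 211]. Summing 1/p over these primes: 3215488142498485484492183158345029261034221047849345857469577412562094716564064084247/1645783550795210387735581011435590727981167322669649249414629852197255934130751870910 ≈ 1.9538. Mertens estimate ln ln(222) + 0.2615 ≈ 1.9484.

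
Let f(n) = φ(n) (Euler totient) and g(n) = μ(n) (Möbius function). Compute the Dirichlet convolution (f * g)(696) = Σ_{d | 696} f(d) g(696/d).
(φ * μ)(696) = 54

Divisors of 696: [1, 2, 3, 4, 6, 8, 12, 24, 29, 58, 87, 116, 174, 232, 348, 696]. For each d | 696:
  d = 1: φ(1) · μ(696/1) = 1 · 0 = 0
  d = 2: φ(2) · μ(696/2) = 1 · 0 = 0
  d = 3: φ(3) · μ(696/3) = 2 · 0 = 0
  d = 4: φ(4) · μ(696/4) = 2 · -1 = -2
  d = 6: φ(6) · μ(696/6) = 2 · 0 = 0
  d = 8: φ(8) · μ(696/8) = 4 · 1 = 4
  d = 12: φ(12) · μ(696/12) = 4 · 1 = 4
  d = 24: φ(24) · μ(696/24) = 8 · -1 = -8
  d = 29: φ(29) · μ(696/29) = 28 · 0 = 0
  d = 58: φ(58) · μ(696/58) = 28 · 0 = 0
  d = 87: φ(87) · μ(696/87) = 56 · 0 = 0
  d = 116: φ(116) · μ(696/116) = 56 · 1 = 56
  d = 174: φ(174) · μ(696/174) = 56 · 0 = 0
  d = 232: φ(232) · μ(696/232) = 112 · -1 = -112
  d = 348: φ(348) · μ(696/348) = 112 · -1 = -112
  d = 696: φ(696) · μ(696/696) = 224 · 1 = 224
Summing: (φ * μ)(696) = 0 + 0 + 0 + -2 + 0 + 4 + 4 + -8 + 0 + 0 + 0 + 56 + 0 + -112 + -112 + 224 = 54.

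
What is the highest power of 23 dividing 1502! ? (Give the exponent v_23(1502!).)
v_23(1502!) = 67

Legendre's formula: v_p(n!) = Σ_{k ≥ 1} ⌊n / p^k⌋. For p = 23, n = 1502, the terms are:
  ⌊1502/23^1⌋ = ⌊1502/23⌋ = 65
  ⌊1502/23^2⌋ = ⌊1502/529⌋ = 2
(the next term ⌊1502/23^3⌋ = 0, terminating the sum). Summing: v_23(1502!) = 65 + 2 = 67.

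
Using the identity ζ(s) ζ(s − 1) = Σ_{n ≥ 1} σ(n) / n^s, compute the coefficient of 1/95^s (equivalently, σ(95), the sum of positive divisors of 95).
σ(95) = 120

In the product (Σ m^0/m^s)(Σ k / k^s) = Σ (Σ_{d | n} d) / n^s, the coefficient of 1/n^s is σ(n) = Σ_{d | n} d. For n = 95, divisors are [1, 5, 19, 95]; summing: σ(95) = 120.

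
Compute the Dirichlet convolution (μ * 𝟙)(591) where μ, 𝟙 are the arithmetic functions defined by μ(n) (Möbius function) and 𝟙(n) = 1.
(μ * 𝟙)(591) = 0

Divisors of 591: [1, 3, 197, 591]. For each d | 591:
  d = 1: μ(1) · 𝟙(591/1) = 1 · 1 = 1
  d = 3: μ(3) · 𝟙(591/3) = -1 · 1 = -1
  d = 197: μ(197) · 𝟙(591/197) = -1 · 1 = -1
  d = 591: μ(591) · 𝟙(591/591) = 1 · 1 = 1
Summing: (μ * 𝟙)(591) = 1 + -1 + -1 + 1 = 0.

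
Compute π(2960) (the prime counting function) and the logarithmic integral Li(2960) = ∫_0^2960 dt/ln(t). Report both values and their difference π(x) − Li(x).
π(2960) = 426;  Li(2960) ≈ 437.76;  π(x) − Li(x) ≈ -11.76.

Direct count of primes ≤ 2960 gives π(2960) = 426. Numerical evaluation of the logarithmic integral gives Li(2960) ≈ 437.76. The difference π(x) − Li(x) ≈ -11.76 is typically negative for small/moderate x (Li(x) overestimates), though Littlewood's theorem shows this sign changes infinitely often.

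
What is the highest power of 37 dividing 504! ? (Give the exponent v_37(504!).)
v_37(504!) = 13

Legendre's formula: v_p(n!) = Σ_{k ≥ 1} ⌊n / p^k⌋. For p = 37, n = 504, the terms are:
  ⌊504/37^1⌋ = ⌊504/37⌋ = 13
(the next term ⌊504/37^2⌋ = 0, terminating the sum). Summing: v_37(504!) = 13 = 13.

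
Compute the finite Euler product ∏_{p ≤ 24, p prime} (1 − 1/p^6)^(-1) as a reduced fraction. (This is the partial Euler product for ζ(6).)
∏ = 7921457489978054880231124911875/7786417203783354362865572118528

The primes p ≤ 24 are [2, 3, 5, 7, 11, 13, 17, 19, 23]. For each prime, (1 − 1/p^6)^(-1) = p^6 / (p^6 − 1). The product is (1 − 1/2^6)^(-1), (1 − 1/3^6)^(-1), (1 − 1/5^6)^(-1), (1 − 1/7^6)^(-1), (1 − 1/11^6)^(-1), (1 − 1/13^6)^(-1), (1 − 1/17^6)^(-1), (1 − 1/19^6)^(-1), (1 − 1/23^6)^(-1) = ∏ p^6 / (p^6 − 1) = 7921457489978054880231124911875/7786417203783354362865572118528.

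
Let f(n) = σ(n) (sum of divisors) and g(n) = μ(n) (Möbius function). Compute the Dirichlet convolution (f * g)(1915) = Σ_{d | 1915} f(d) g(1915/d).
(σ * μ)(1915) = 1915

Divisors of 1915: [1, 5, 383, 1915]. For each d | 1915:
  d = 1: σ(1) · μ(1915/1) = 1 · 1 = 1
  d = 5: σ(5) · μ(1915/5) = 6 · -1 = -6
  d = 383: σ(383) · μ(1915/383) = 384 · -1 = -384
  d = 1915: σ(1915) · μ(1915/1915) = 2304 · 1 = 2304
Summing: (σ * μ)(1915) = 1 + -6 + -384 + 2304 = 1915.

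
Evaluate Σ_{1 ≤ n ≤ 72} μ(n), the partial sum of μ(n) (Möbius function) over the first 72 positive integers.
Σ_{n ≤ 72} μ(n) = -3

Compute μ(n) for each 1 ≤ n ≤ 72: μ(1) = 1, μ(2) = -1, μ(3) = -1, μ(4) = 0, μ(5) = -1, μ(6) = 1, μ(7) = -1, μ(8) = 0, μ(9) = 0, μ(10) = 1, μ(11) = -1, μ(12) = 0, μ(13) = -1, μ(14) = 1, μ(15) = 1, μ(16) = 0, μ(17) = -1, μ(18) = 0, μ(19) = -1, μ(20) = 0, μ(21) = 1, μ(22) = 1, μ(23) = -1, μ(24) = 0, μ(25) = 0, μ(26) = 1, μ(27) = 0, μ(28) = 0, μ(29) = -1, μ(30) = -1, μ(31) = -1, μ(32) = 0, μ(33) = 1, μ(34) = 1, μ(35) = 1, μ(36) = 0, μ(37) = -1, μ(38) = 1, μ(39) = 1, μ(40) = 0, μ(41) = -1, μ(42) = -1, μ(43) = -1, μ(44) = 0, μ(45) = 0, μ(46) = 1, μ(47) = -1, μ(48) = 0, μ(49) = 0, μ(50) = 0, μ(51) = 1, μ(52) = 0, μ(53) = -1, μ(54) = 0, μ(55) = 1, μ(56) = 0, μ(57) = 1, μ(58) = 1, μ(59) = -1, μ(60) = 0, μ(61) = -1, μ(62) = 1, μ(63) = 0, μ(64) = 0, μ(65) = 1, μ(66) = -1, μ(67) = -1, μ(68) = 0, μ(69) = 1, μ(70) = -1, μ(71) = -1, μ(72) = 0. Summing all 72 values: -3. (Mertens function M(x) = Σ_{n ≤ x} μ(n); on average M(x) should be small (PNT ⟺ M(x) = o(x)).)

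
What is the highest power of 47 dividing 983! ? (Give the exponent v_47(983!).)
v_47(983!) = 20

Legendre's formula: v_p(n!) = Σ_{k ≥ 1} ⌊n / p^k⌋. For p = 47, n = 983, the terms are:
  ⌊983/47^1⌋ = ⌊983/47⌋ = 20
(the next term ⌊983/47^2⌋ = 0, terminating the sum). Summing: v_47(983!) = 20 = 20.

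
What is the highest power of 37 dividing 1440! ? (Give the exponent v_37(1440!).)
v_37(1440!) = 39

Legendre's formula: v_p(n!) = Σ_{k ≥ 1} ⌊n / p^k⌋. For p = 37, n = 1440, the terms are:
  ⌊1440/37^1⌋ = ⌊1440/37⌋ = 38
  ⌊1440/37^2⌋ = ⌊1440/1369⌋ = 1
(the next term ⌊1440/37^3⌋ = 0, terminating the sum). Summing: v_37(1440!) = 38 + 1 = 39.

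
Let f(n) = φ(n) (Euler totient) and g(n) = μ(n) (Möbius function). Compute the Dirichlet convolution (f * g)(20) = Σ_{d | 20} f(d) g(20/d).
(φ * μ)(20) = 3

Divisors of 20: [1, 2, 4, 5, 10, 20]. For each d | 20:
  d = 1: φ(1) · μ(20/1) = 1 · 0 = 0
  d = 2: φ(2) · μ(20/2) = 1 · 1 = 1
  d = 4: φ(4) · μ(20/4) = 2 · -1 = -2
  d = 5: φ(5) · μ(20/5) = 4 · 0 = 0
  d = 10: φ(10) · μ(20/10) = 4 · -1 = -4
  d = 20: φ(20) · μ(20/20) = 8 · 1 = 8
Summing: (φ * μ)(20) = 0 + 1 + -2 + 0 + -4 + 8 = 3.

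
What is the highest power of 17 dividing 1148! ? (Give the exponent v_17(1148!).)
v_17(1148!) = 70

Legendre's formula: v_p(n!) = Σ_{k ≥ 1} ⌊n / p^k⌋. For p = 17, n = 1148, the terms are:
  ⌊1148/17^1⌋ = ⌊1148/17⌋ = 67
  ⌊1148/17^2⌋ = ⌊1148/289⌋ = 3
(the next term ⌊1148/17^3⌋ = 0, terminating the sum). Summing: v_17(1148!) = 67 + 3 = 70.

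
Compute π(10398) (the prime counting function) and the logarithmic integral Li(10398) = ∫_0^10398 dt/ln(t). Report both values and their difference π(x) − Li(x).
π(10398) = 1273;  Li(10398) ≈ 1289.26;  π(x) − Li(x) ≈ -16.26.

Direct count of primes ≤ 10398 gives π(10398) = 1273. Numerical evaluation of the logarithmic integral gives Li(10398) ≈ 1289.26. The difference π(x) − Li(x) ≈ -16.26 is typically negative for small/moderate x (Li(x) overestimates), though Littlewood's theorem shows this sign changes infinitely often.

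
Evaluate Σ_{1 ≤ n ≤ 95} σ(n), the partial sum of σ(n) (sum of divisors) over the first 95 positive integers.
Σ_{n ≤ 95} σ(n) = 7405

Compute σ(n) for each 1 ≤ n ≤ 95: σ(1) = 1, σ(2) = 3, σ(3) = 4, σ(4) = 7, σ(5) = 6, σ(6) = 12, σ(7) = 8, σ(8) = 15, σ(9) = 13, σ(10) = 18, σ(11) = 12, σ(12) = 28, σ(13) = 14, σ(14) = 24, σ(15) = 24, σ(16) = 31, σ(17) = 18, σ(18) = 39, σ(19) = 20, σ(20) = 42, σ(21) = 32, σ(22) = 36, σ(23) = 24, σ(24) = 60, σ(25) = 31, σ(26) = 42, σ(27) = 40, σ(28) = 56, σ(29) = 30, σ(30) = 72, σ(31) = 32, σ(32) = 63, σ(33) = 48, σ(34) = 54, σ(35) = 48, σ(36) = 91, σ(37) = 38, σ(38) = 60, σ(39) = 56, σ(40) = 90, σ(41) = 42, σ(42) = 96, σ(43) = 44, σ(44) = 84, σ(45) = 78, σ(46) = 72, σ(47) = 48, σ(48) = 124, σ(49) = 57, σ(50) = 93, σ(51) = 72, σ(52) = 98, σ(53) = 54, σ(54) = 120, σ(55) = 72, σ(56) = 120, σ(57) = 80, σ(58) = 90, σ(59) = 60, σ(60) = 168, σ(61) = 62, σ(62) = 96, σ(63) = 104, σ(64) = 127, σ(65) = 84, σ(66) = 144, σ(67) = 68, σ(68) = 126, σ(69) = 96, σ(70) = 144, σ(71) = 72, σ(72) = 195, σ(73) = 74, σ(74) = 114, σ(75) = 124, σ(76) = 140, σ(77) = 96, σ(78) = 168, σ(79) = 80, σ(80) = 186, σ(81) = 121, σ(82) = 126, σ(83) = 84, σ(84) = 224, σ(85) = 108, σ(86) = 132, σ(87) = 120, σ(88) = 180, σ(89) = 90, σ(90) = 234, σ(91) = 112, σ(92) = 168, σ(93) = 128, σ(94) = 144, σ(95) = 120. Summing all 95 values: 7405. (Average order: Σ_{n ≤ x} σ(n) ~ (π²/12) x². For x = 95, (π²/12)·95² ≈ 7422.76.)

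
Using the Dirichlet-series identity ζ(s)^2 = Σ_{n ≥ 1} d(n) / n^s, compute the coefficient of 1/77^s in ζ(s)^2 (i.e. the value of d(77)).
d(77) = 4

ζ(s)^2 = (Σ 1/m^s)(Σ 1/k^s). The coefficient of 1/n^s in the product is the number of ordered pairs (m, k) with mk = n, which equals d(n). For n = 77, divisors are [1, 7, 11, 77], so d(77) = 4.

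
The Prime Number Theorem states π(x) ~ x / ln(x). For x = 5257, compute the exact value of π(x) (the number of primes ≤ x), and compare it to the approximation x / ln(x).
π(5257) = 697;  x/ln(x) ≈ 613.61;  relative error ≈ 11.96%.

Directly count primes up to 5257: π(5257) = 697. The PNT approximation gives 5257/ln(5257) ≈ 5257/8.56732 ≈ 613.61. Relative error (π(x) − x/ln(x)) / π(x) ≈ 11.96%; the approximation is known to undercount slightly (Li(x) is a better estimate).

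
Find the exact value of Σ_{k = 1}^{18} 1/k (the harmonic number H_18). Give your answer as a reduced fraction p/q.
H_18 = 14274301/4084080

Direct summation: H_18 = 1 + 1/2 + ... + 1/18. The least common denominator is lcm(1, ..., 18) = 12252240; over this denominator the numerator is 12252240 + 6126120 + 4084080 + 3063060 + 2450448 + 2042040 + 1750320 + 1531530 + 1361360 + 1225224 + 1113840 + 1021020 + 942480 + 875160 + 816816 + 765765 + 720720 + 680680 = 42822903, so H_18 = 42822903/12252240; reducing by gcd(42822903, 12252240) = 3 gives 14274301/4084080 ≈ 3.49511. (The PNT-adjacent estimate ln(18) + γ ≈ 3.46759 matches within O(1/n).)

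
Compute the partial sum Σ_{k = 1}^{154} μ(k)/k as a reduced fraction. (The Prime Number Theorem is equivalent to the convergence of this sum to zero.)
Σ μ(k)/k = 774925721037986124275366676266697490065342673242708598/5364750833138837555449767529261714317873456270532298668855

Values of μ(k) for 1 ≤ k ≤ 154: μ(1) = 1, μ(2) = -1, μ(3) = -1, μ(5) = -1, μ(6) = 1, μ(7) = -1, μ(10) = 1, μ(11) = -1, μ(13) = -1, μ(14) = 1, μ(15) = 1, μ(17) = -1, μ(19) = -1, μ(21) = 1, μ(22) = 1, μ(23) = -1, μ(26) = 1, μ(29) = -1, μ(30) = -1, μ(31) = -1, μ(33) = 1, μ(34) = 1, μ(35) = 1, μ(37) = -1, μ(38) = 1, μ(39) = 1, μ(41) = -1, μ(42) = -1, μ(43) = -1, μ(46) = 1, μ(47) = -1, μ(51) = 1, μ(53) = -1, μ(55) = 1, μ(57) = 1, μ(58) = 1, μ(59) = -1, μ(61) = -1, μ(62) = 1, μ(65) = 1, μ(66) = -1, μ(67) = -1, μ(69) = 1, μ(70) = -1, μ(71) = -1, μ(73) = -1, μ(74) = 1, μ(77) = 1, μ(78) = -1, μ(79) = -1, μ(82) = 1, μ(83) = -1, μ(85) = 1, μ(86) = 1, μ(87) = 1, μ(89) = -1, μ(91) = 1, μ(93) = 1, μ(94) = 1, μ(95) = 1, μ(97) = -1, μ(101) = -1, μ(102) = -1, μ(103) = -1, μ(105) = -1, μ(106) = 1, μ(107) = -1, μ(109) = -1, μ(110) = -1, μ(111) = 1, μ(113) = -1, μ(114) = -1, μ(115) = 1, μ(118) = 1, μ(119) = 1, μ(122) = 1, μ(123) = 1, μ(127) = -1, μ(129) = 1, μ(130) = -1, μ(131) = -1, μ(133) = 1, μ(134) = 1, μ(137) = -1, μ(138) = -1, μ(139) = -1, μ(141) = 1, μ(142) = 1, μ(143) = 1, μ(145) = 1, μ(146) = 1, μ(149) = -1, μ(151) = -1, μ(154) = -1, with μ = 0 on non-squarefree integers. Summing μ(k)/k for k where μ(k) ≠ 0 gives 774925721037986124275366676266697490065342673242708598/5364750833138837555449767529261714317873456270532298668855 ≈ 0.0001. (PNT ⟺ this sum → 0 as n → ∞.)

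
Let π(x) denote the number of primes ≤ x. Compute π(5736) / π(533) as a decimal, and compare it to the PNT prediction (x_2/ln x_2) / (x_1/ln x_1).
π(5736)/π(533) = 753/99 ≈ 7.6061;  PNT prediction ≈ 7.8072.

π(533) = 99 and π(5736) = 753, so π(5736)/π(533) ≈ 7.6061. The PNT-predicted ratio is (5736/ln(5736)) / (533/ln(533)) ≈ 7.8072. The two agree to within a few percent, as expected.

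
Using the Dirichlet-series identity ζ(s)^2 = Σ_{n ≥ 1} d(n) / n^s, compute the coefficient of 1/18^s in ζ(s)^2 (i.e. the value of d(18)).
d(18) = 6

ζ(s)^2 = (Σ 1/m^s)(Σ 1/k^s). The coefficient of 1/n^s in the product is the number of ordered pairs (m, k) with mk = n, which equals d(n). For n = 18, divisors are [1, 2, 3, 6, 9, 18], so d(18) = 6.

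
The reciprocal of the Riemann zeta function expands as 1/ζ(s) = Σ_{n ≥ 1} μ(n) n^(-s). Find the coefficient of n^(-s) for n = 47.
μ(47) = -1

Factor n = 47 = 47. μ(n) = 0 if any exponent ≥ 2 (not squarefree); otherwise μ(n) = (−1)^{ω(n)} where ω(n) is the number of distinct prime factors. Applying: μ(47) = -1.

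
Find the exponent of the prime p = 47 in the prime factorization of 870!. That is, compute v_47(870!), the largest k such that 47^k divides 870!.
v_47(870!) = 18

Legendre's formula: v_p(n!) = Σ_{k ≥ 1} ⌊n / p^k⌋. For p = 47, n = 870, the terms are:
  ⌊870/47^1⌋ = ⌊870/47⌋ = 18
(the next term ⌊870/47^2⌋ = 0, terminating the sum). Summing: v_47(870!) = 18 = 18.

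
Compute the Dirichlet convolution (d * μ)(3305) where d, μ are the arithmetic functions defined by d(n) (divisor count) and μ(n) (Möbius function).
(d * μ)(3305) = 1

Divisors of 3305: [1, 5, 661, 3305]. For each d | 3305:
  d = 1: d(1) · μ(3305/1) = 1 · 1 = 1
  d = 5: d(5) · μ(3305/5) = 2 · -1 = -2
  d = 661: d(661) · μ(3305/661) = 2 · -1 = -2
  d = 3305: d(3305) · μ(3305/3305) = 4 · 1 = 4
Summing: (d * μ)(3305) = 1 + -2 + -2 + 4 = 1.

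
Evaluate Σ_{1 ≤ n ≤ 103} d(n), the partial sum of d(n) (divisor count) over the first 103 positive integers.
Σ_{n ≤ 103} d(n) = 494

Compute d(n) for each 1 ≤ n ≤ 103: d(1) = 1, d(2) = 2, d(3) = 2, d(4) = 3, d(5) = 2, d(6) = 4, d(7) = 2, d(8) = 4, d(9) = 3, d(10) = 4, d(11) = 2, d(12) = 6, d(13) = 2, d(14) = 4, d(15) = 4, d(16) = 5, d(17) = 2, d(18) = 6, d(19) = 2, d(20) = 6, d(21) = 4, d(22) = 4, d(23) = 2, d(24) = 8, d(25) = 3, d(26) = 4, d(27) = 4, d(28) = 6, d(29) = 2, d(30) = 8, d(31) = 2, d(32) = 6, d(33) = 4, d(34) = 4, d(35) = 4, d(36) = 9, d(37) = 2, d(38) = 4, d(39) = 4, d(40) = 8, d(41) = 2, d(42) = 8, d(43) = 2, d(44) = 6, d(45) = 6, d(46) = 4, d(47) = 2, d(48) = 10, d(49) = 3, d(50) = 6, d(51) = 4, d(52) = 6, d(53) = 2, d(54) = 8, d(55) = 4, d(56) = 8, d(57) = 4, d(58) = 4, d(59) = 2, d(60) = 12, d(61) = 2, d(62) = 4, d(63) = 6, d(64) = 7, d(65) = 4, d(66) = 8, d(67) = 2, d(68) = 6, d(69) = 4, d(70) = 8, d(71) = 2, d(72) = 12, d(73) = 2, d(74) = 4, d(75) = 6, d(76) = 6, d(77) = 4, d(78) = 8, d(79) = 2, d(80) = 10, d(81) = 5, d(82) = 4, d(83) = 2, d(84) = 12, d(85) = 4, d(86) = 4, d(87) = 4, d(88) = 8, d(89) = 2, d(90) = 12, d(91) = 4, d(92) = 6, d(93) = 4, d(94) = 4, d(95) = 4, d(96) = 12, d(97) = 2, d(98) = 6, d(99) = 6, d(100) = 9, d(101) = 2, d(102) = 8, d(103) = 2. Summing all 103 values: 494. (Dirichlet's divisor formula: Σ_{n ≤ x} d(n) = x ln(x) + (2γ − 1) x + O(√x). For x = 103, the asymptotic estimate is ≈ 493.28.)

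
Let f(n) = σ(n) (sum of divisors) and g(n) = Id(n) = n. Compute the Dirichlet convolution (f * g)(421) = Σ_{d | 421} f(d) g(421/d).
(σ * Id)(421) = 843

Divisors of 421: [1, 421]. For each d | 421:
  d = 1: σ(1) · Id(421/1) = 1 · 421 = 421
  d = 421: σ(421) · Id(421/421) = 422 · 1 = 422
Summing: (σ * Id)(421) = 421 + 422 = 843.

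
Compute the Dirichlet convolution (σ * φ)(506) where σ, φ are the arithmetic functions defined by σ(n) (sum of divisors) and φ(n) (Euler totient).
(σ * φ)(506) = 4048

Divisors of 506: [1, 2, 11, 22, 23, 46, 253, 506]. For each d | 506:
  d = 1: σ(1) · φ(506/1) = 1 · 220 = 220
  d = 2: σ(2) · φ(506/2) = 3 · 220 = 660
  d = 11: σ(11) · φ(506/11) = 12 · 22 = 264
  d = 22: σ(22) · φ(506/22) = 36 · 22 = 792
  d = 23: σ(23) · φ(506/23) = 24 · 10 = 240
  d = 46: σ(46) · φ(506/46) = 72 · 10 = 720
  d = 253: σ(253) · φ(506/253) = 288 · 1 = 288
  d = 506: σ(506) · φ(506/506) = 864 · 1 = 864
Summing: (σ * φ)(506) = 220 + 660 + 264 + 792 + 240 + 720 + 288 + 864 = 4048.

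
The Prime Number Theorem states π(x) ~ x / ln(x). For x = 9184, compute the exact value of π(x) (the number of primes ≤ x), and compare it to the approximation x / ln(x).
π(9184) = 1138;  x/ln(x) ≈ 1006.44;  relative error ≈ 11.56%.

Directly count primes up to 9184: π(9184) = 1138. The PNT approximation gives 9184/ln(9184) ≈ 9184/9.12522 ≈ 1006.44. Relative error (π(x) − x/ln(x)) / π(x) ≈ 11.56%; the approximation is known to undercount slightly (Li(x) is a better estimate).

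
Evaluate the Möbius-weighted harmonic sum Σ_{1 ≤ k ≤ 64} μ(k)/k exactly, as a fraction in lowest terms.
Σ μ(k)/k = 1874648830674470878723/117288381359406970983270

Values of μ(k) for 1 ≤ k ≤ 64: μ(1) = 1, μ(2) = -1, μ(3) = -1, μ(5) = -1, μ(6) = 1, μ(7) = -1, μ(10) = 1, μ(11) = -1, μ(13) = -1, μ(14) = 1, μ(15) = 1, μ(17) = -1, μ(19) = -1, μ(21) = 1, μ(22) = 1, μ(23) = -1, μ(26) = 1, μ(29) = -1, μ(30) = -1, μ(31) = -1, μ(33) = 1, μ(34) = 1, μ(35) = 1, μ(37) = -1, μ(38) = 1, μ(39) = 1, μ(41) = -1, μ(42) = -1, μ(43) = -1, μ(46) = 1, μ(47) = -1, μ(51) = 1, μ(53) = -1, μ(55) = 1, μ(57) = 1, μ(58) = 1, μ(59) = -1, μ(61) = -1, μ(62) = 1, with μ = 0 on non-squarefree integers. Summing μ(k)/k for k where μ(k) ≠ 0 gives 1874648830674470878723/117288381359406970983270 ≈ 0.0160. (PNT ⟺ this sum → 0 as n → ∞.)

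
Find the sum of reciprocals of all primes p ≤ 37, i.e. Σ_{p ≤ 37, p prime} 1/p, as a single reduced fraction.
Σ 1/p = 11819186711467/7420738134810

π(37) = 12, so the primes ≤ 37 are [2, 3, 5, 7, 11, 13, 17, 19, 23, 29, 31, 37]. Summing 1/p over these primes: 11819186711467/7420738134810 ≈ 1.5927. Mertens estimate ln ln(37) + 0.2615 ≈ 1.5455.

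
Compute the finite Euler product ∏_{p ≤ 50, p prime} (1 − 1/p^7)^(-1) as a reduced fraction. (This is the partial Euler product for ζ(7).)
∏ = 23382886769632432571789841128782562016512130510871147719864543051070039135878767058418261603816212645625/23189273096315310437319062436725495011112024414316439805760324840606793884675752039664775666767203598336

The primes p ≤ 50 are [2, 3, 5, 7, 11, 13, 17, 19, 23, 29, 31, 37, 41, 43, 47]. For each prime, (1 − 1/p^7)^(-1) = p^7 / (p^7 − 1). The product is (1 − 1/2^7)^(-1), (1 − 1/3^7)^(-1), (1 − 1/5^7)^(-1), (1 − 1/7^7)^(-1), (1 − 1/11^7)^(-1), (1 − 1/13^7)^(-1), (1 − 1/17^7)^(-1), (1 − 1/19^7)^(-1), (1 − 1/23^7)^(-1), (1 − 1/29^7)^(-1), (1 − 1/31^7)^(-1), (1 − 1/37^7)^(-1), (1 − 1/41^7)^(-1), (1 − 1/43^7)^(-1), (1 − 1/47^7)^(-1) = ∏ p^7 / (p^7 − 1) = 23382886769632432571789841128782562016512130510871147719864543051070039135878767058418261603816212645625/23189273096315310437319062436725495011112024414316439805760324840606793884675752039664775666767203598336.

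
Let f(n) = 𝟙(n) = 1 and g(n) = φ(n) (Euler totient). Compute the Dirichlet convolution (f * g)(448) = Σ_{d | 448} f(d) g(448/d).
(𝟙 * φ)(448) = 448

Divisors of 448: [1, 2, 4, 7, 8, 14, 16, 28, 32, 56, 64, 112, 224, 448]. For each d | 448:
  d = 1: 𝟙(1) · φ(448/1) = 1 · 192 = 192
  d = 2: 𝟙(2) · φ(448/2) = 1 · 96 = 96
  d = 4: 𝟙(4) · φ(448/4) = 1 · 48 = 48
  d = 7: 𝟙(7) · φ(448/7) = 1 · 32 = 32
  d = 8: 𝟙(8) · φ(448/8) = 1 · 24 = 24
  d = 14: 𝟙(14) · φ(448/14) = 1 · 16 = 16
  d = 16: 𝟙(16) · φ(448/16) = 1 · 12 = 12
  d = 28: 𝟙(28) · φ(448/28) = 1 · 8 = 8
  d = 32: 𝟙(32) · φ(448/32) = 1 · 6 = 6
  d = 56: 𝟙(56) · φ(448/56) = 1 · 4 = 4
  d = 64: 𝟙(64) · φ(448/64) = 1 · 6 = 6
  d = 112: 𝟙(112) · φ(448/112) = 1 · 2 = 2
  d = 224: 𝟙(224) · φ(448/224) = 1 · 1 = 1
  d = 448: 𝟙(448) · φ(448/448) = 1 · 1 = 1
Summing: (𝟙 * φ)(448) = 192 + 96 + 48 + 32 + 24 + 16 + 12 + 8 + 6 + 4 + 6 + 2 + 1 + 1 = 448.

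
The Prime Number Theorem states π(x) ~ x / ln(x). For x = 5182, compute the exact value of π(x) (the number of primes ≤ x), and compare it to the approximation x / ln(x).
π(5182) = 690;  x/ln(x) ≈ 605.87;  relative error ≈ 12.19%.

Directly count primes up to 5182: π(5182) = 690. The PNT approximation gives 5182/ln(5182) ≈ 5182/8.55295 ≈ 605.87. Relative error (π(x) − x/ln(x)) / π(x) ≈ 12.19%; the approximation is known to undercount slightly (Li(x) is a better estimate).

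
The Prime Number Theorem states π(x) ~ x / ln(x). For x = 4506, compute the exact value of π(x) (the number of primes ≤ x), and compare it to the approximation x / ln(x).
π(4506) = 610;  x/ln(x) ≈ 535.59;  relative error ≈ 12.20%.

Directly count primes up to 4506: π(4506) = 610. The PNT approximation gives 4506/ln(4506) ≈ 4506/8.41317 ≈ 535.59. Relative error (π(x) − x/ln(x)) / π(x) ≈ 12.20%; the approximation is known to undercount slightly (Li(x) is a better estimate).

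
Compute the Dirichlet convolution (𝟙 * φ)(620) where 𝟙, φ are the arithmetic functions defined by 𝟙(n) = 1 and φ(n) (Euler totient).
(𝟙 * φ)(620) = 620

Divisors of 620: [1, 2, 4, 5, 10, 20, 31, 62, 124, 155, 310, 620]. For each d | 620:
  d = 1: 𝟙(1) · φ(620/1) = 1 · 240 = 240
  d = 2: 𝟙(2) · φ(620/2) = 1 · 120 = 120
  d = 4: 𝟙(4) · φ(620/4) = 1 · 120 = 120
  d = 5: 𝟙(5) · φ(620/5) = 1 · 60 = 60
  d = 10: 𝟙(10) · φ(620/10) = 1 · 30 = 30
  d = 20: 𝟙(20) · φ(620/20) = 1 · 30 = 30
  d = 31: 𝟙(31) · φ(620/31) = 1 · 8 = 8
  d = 62: 𝟙(62) · φ(620/62) = 1 · 4 = 4
  d = 124: 𝟙(124) · φ(620/124) = 1 · 4 = 4
  d = 155: 𝟙(155) · φ(620/155) = 1 · 2 = 2
  d = 310: 𝟙(310) · φ(620/310) = 1 · 1 = 1
  d = 620: 𝟙(620) · φ(620/620) = 1 · 1 = 1
Summing: (𝟙 * φ)(620) = 240 + 120 + 120 + 60 + 30 + 30 + 8 + 4 + 4 + 2 + 1 + 1 = 620.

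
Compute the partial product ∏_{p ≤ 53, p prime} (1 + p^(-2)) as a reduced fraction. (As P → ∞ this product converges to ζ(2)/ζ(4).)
∏ = 5396954168104720000000000/3563579332076505044832837

The primes p ≤ 53 are [2, 3, 5, 7, 11, 13, 17, 19, 23, 29, 31, 37, 41, 43, 47, 53]. For each, (1 + 1/p^2) = (p^2 + 1)/p^2. Multiplying these fractions over p ∈ [2, 3, 5, 7, 11, 13, 17, 19, 23, 29, 31, 37, 41, 43, 47, 53] gives 5396954168104720000000000/3563579332076505044832837. (In the limit P → ∞ this tends to ζ(2)/ζ(4).)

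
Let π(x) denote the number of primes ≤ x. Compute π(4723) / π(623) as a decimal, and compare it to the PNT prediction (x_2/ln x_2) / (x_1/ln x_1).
π(4723)/π(623) = 637/114 ≈ 5.5877;  PNT prediction ≈ 5.7659.

π(623) = 114 and π(4723) = 637, so π(4723)/π(623) ≈ 5.5877. The PNT-predicted ratio is (4723/ln(4723)) / (623/ln(623)) ≈ 5.7659. The two agree to within a few percent, as expected.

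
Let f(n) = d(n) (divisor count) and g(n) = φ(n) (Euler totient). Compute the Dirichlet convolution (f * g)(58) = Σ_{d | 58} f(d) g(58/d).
(d * φ)(58) = 90

Divisors of 58: [1, 2, 29, 58]. For each d | 58:
  d = 1: d(1) · φ(58/1) = 1 · 28 = 28
  d = 2: d(2) · φ(58/2) = 2 · 28 = 56
  d = 29: d(29) · φ(58/29) = 2 · 1 = 2
  d = 58: d(58) · φ(58/58) = 4 · 1 = 4
Summing: (d * φ)(58) = 28 + 56 + 2 + 4 = 90.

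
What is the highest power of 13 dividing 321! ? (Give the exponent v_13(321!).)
v_13(321!) = 25

Legendre's formula: v_p(n!) = Σ_{k ≥ 1} ⌊n / p^k⌋. For p = 13, n = 321, the terms are:
  ⌊321/13^1⌋ = ⌊321/13⌋ = 24
  ⌊321/13^2⌋ = ⌊321/169⌋ = 1
(the next term ⌊321/13^3⌋ = 0, terminating the sum). Summing: v_13(321!) = 24 + 1 = 25.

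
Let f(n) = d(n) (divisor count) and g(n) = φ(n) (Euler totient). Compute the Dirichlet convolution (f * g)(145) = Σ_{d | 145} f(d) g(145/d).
(d * φ)(145) = 180

Divisors of 145: [1, 5, 29, 145]. For each d | 145:
  d = 1: d(1) · φ(145/1) = 1 · 112 = 112
  d = 5: d(5) · φ(145/5) = 2 · 28 = 56
  d = 29: d(29) · φ(145/29) = 2 · 4 = 8
  d = 145: d(145) · φ(145/145) = 4 · 1 = 4
Summing: (d * φ)(145) = 112 + 56 + 8 + 4 = 180.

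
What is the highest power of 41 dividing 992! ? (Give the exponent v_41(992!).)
v_41(992!) = 24

Legendre's formula: v_p(n!) = Σ_{k ≥ 1} ⌊n / p^k⌋. For p = 41, n = 992, the terms are:
  ⌊992/41^1⌋ = ⌊992/41⌋ = 24
(the next term ⌊992/41^2⌋ = 0, terminating the sum). Summing: v_41(992!) = 24 = 24.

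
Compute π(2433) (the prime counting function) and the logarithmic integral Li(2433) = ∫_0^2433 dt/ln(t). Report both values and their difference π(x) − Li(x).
π(2433) = 360;  Li(2433) ≈ 371.03;  π(x) − Li(x) ≈ -11.03.

Direct count of primes ≤ 2433 gives π(2433) = 360. Numerical evaluation of the logarithmic integral gives Li(2433) ≈ 371.03. The difference π(x) − Li(x) ≈ -11.03 is typically negative for small/moderate x (Li(x) overestimates), though Littlewood's theorem shows this sign changes infinitely often.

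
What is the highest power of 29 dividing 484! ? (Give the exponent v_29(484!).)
v_29(484!) = 16

Legendre's formula: v_p(n!) = Σ_{k ≥ 1} ⌊n / p^k⌋. For p = 29, n = 484, the terms are:
  ⌊484/29^1⌋ = ⌊484/29⌋ = 16
(the next term ⌊484/29^2⌋ = 0, terminating the sum). Summing: v_29(484!) = 16 = 16.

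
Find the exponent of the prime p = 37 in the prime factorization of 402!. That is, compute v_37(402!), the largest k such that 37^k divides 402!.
v_37(402!) = 10

Legendre's formula: v_p(n!) = Σ_{k ≥ 1} ⌊n / p^k⌋. For p = 37, n = 402, the terms are:
  ⌊402/37^1⌋ = ⌊402/37⌋ = 10
(the next term ⌊402/37^2⌋ = 0, terminating the sum). Summing: v_37(402!) = 10 = 10.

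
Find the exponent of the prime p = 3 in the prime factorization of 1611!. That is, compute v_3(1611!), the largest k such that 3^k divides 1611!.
v_3(1611!) = 802

Legendre's formula: v_p(n!) = Σ_{k ≥ 1} ⌊n / p^k⌋. For p = 3, n = 1611, the terms are:
  ⌊1611/3^1⌋ = ⌊1611/3⌋ = 537
  ⌊1611/3^2⌋ = ⌊1611/9⌋ = 179
  ⌊1611/3^3⌋ = ⌊1611/27⌋ = 59
  ⌊1611/3^4⌋ = ⌊1611/81⌋ = 19
  ⌊1611/3^5⌋ = ⌊1611/243⌋ = 6
  ⌊1611/3^6⌋ = ⌊1611/729⌋ = 2
(the next term ⌊1611/3^7⌋ = 0, terminating the sum). Summing: v_3(1611!) = 537 + 179 + 59 + 19 + 6 + 2 = 802.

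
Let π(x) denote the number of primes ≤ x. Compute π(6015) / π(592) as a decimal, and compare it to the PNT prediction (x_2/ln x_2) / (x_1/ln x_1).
π(6015)/π(592) = 785/107 ≈ 7.3364;  PNT prediction ≈ 7.4534.

π(592) = 107 and π(6015) = 785, so π(6015)/π(592) ≈ 7.3364. The PNT-predicted ratio is (6015/ln(6015)) / (592/ln(592)) ≈ 7.4534. The two agree to within a few percent, as expected.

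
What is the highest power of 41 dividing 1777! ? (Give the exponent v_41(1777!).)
v_41(1777!) = 44

Legendre's formula: v_p(n!) = Σ_{k ≥ 1} ⌊n / p^k⌋. For p = 41, n = 1777, the terms are:
  ⌊1777/41^1⌋ = ⌊1777/41⌋ = 43
  ⌊1777/41^2⌋ = ⌊1777/1681⌋ = 1
(the next term ⌊1777/41^3⌋ = 0, terminating the sum). Summing: v_41(1777!) = 43 + 1 = 44.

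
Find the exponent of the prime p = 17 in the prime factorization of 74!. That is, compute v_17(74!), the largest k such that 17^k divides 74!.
v_17(74!) = 4

Legendre's formula: v_p(n!) = Σ_{k ≥ 1} ⌊n / p^k⌋. For p = 17, n = 74, the terms are:
  ⌊74/17^1⌋ = ⌊74/17⌋ = 4
(the next term ⌊74/17^2⌋ = 0, terminating the sum). Summing: v_17(74!) = 4 = 4.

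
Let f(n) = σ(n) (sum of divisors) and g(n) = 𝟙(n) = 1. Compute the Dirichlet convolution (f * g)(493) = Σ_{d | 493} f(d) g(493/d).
(σ * 𝟙)(493) = 589

Divisors of 493: [1, 17, 29, 493]. For each d | 493:
  d = 1: σ(1) · 𝟙(493/1) = 1 · 1 = 1
  d = 17: σ(17) · 𝟙(493/17) = 18 · 1 = 18
  d = 29: σ(29) · 𝟙(493/29) = 30 · 1 = 30
  d = 493: σ(493) · 𝟙(493/493) = 540 · 1 = 540
Summing: (σ * 𝟙)(493) = 1 + 18 + 30 + 540 = 589.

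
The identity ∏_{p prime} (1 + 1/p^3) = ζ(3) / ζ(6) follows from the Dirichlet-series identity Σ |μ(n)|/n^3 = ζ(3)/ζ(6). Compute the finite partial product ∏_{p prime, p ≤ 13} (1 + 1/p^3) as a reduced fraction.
∏ = 431631936/365525875

The primes p ≤ 13 are [2, 3, 5, 7, 11, 13]. For each, (1 + 1/p^3) = (p^3 + 1)/p^3. Multiplying these fractions over p ∈ [2, 3, 5, 7, 11, 13] gives 431631936/365525875. (In the limit P → ∞ this tends to ζ(3)/ζ(6).)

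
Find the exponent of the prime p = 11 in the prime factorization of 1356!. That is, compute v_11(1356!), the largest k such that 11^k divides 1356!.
v_11(1356!) = 135

Legendre's formula: v_p(n!) = Σ_{k ≥ 1} ⌊n / p^k⌋. For p = 11, n = 1356, the terms are:
  ⌊1356/11^1⌋ = ⌊1356/11⌋ = 123
  ⌊1356/11^2⌋ = ⌊1356/121⌋ = 11
  ⌊1356/11^3⌋ = ⌊1356/1331⌋ = 1
(the next term ⌊1356/11^4⌋ = 0, terminating the sum). Summing: v_11(1356!) = 123 + 11 + 1 = 135.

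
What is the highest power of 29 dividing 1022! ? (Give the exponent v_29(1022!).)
v_29(1022!) = 36

Legendre's formula: v_p(n!) = Σ_{k ≥ 1} ⌊n / p^k⌋. For p = 29, n = 1022, the terms are:
  ⌊1022/29^1⌋ = ⌊1022/29⌋ = 35
  ⌊1022/29^2⌋ = ⌊1022/841⌋ = 1
(the next term ⌊1022/29^3⌋ = 0, terminating the sum). Summing: v_29(1022!) = 35 + 1 = 36.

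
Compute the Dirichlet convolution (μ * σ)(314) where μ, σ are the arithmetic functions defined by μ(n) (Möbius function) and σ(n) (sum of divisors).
(μ * σ)(314) = 314

Divisors of 314: [1, 2, 157, 314]. For each d | 314:
  d = 1: μ(1) · σ(314/1) = 1 · 474 = 474
  d = 2: μ(2) · σ(314/2) = -1 · 158 = -158
  d = 157: μ(157) · σ(314/157) = -1 · 3 = -3
  d = 314: μ(314) · σ(314/314) = 1 · 1 = 1
Summing: (μ * σ)(314) = 474 + -158 + -3 + 1 = 314.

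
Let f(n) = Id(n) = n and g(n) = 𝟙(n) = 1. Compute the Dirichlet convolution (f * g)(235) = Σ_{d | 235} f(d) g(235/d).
(Id * 𝟙)(235) = 288

Divisors of 235: [1, 5, 47, 235]. For each d | 235:
  d = 1: Id(1) · 𝟙(235/1) = 1 · 1 = 1
  d = 5: Id(5) · 𝟙(235/5) = 5 · 1 = 5
  d = 47: Id(47) · 𝟙(235/47) = 47 · 1 = 47
  d = 235: Id(235) · 𝟙(235/235) = 235 · 1 = 235
Summing: (Id * 𝟙)(235) = 1 + 5 + 47 + 235 = 288.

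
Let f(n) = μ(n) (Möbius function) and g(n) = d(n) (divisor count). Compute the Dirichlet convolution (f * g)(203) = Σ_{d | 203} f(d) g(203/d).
(μ * d)(203) = 1

Divisors of 203: [1, 7, 29, 203]. For each d | 203:
  d = 1: μ(1) · d(203/1) = 1 · 4 = 4
  d = 7: μ(7) · d(203/7) = -1 · 2 = -2
  d = 29: μ(29) · d(203/29) = -1 · 2 = -2
  d = 203: μ(203) · d(203/203) = 1 · 1 = 1
Summing: (μ * d)(203) = 4 + -2 + -2 + 1 = 1.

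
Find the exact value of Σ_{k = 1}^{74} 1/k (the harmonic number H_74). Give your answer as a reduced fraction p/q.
H_74 = 668934292077295215167676426926677/136851726813476721146087646859200

Direct summation: H_74 = 1 + 1/2 + ... + 1/74. The least common denominator is lcm(1, ..., 74) = 410555180440430163438262940577600; over this denominator the numerator is 410555180440430163438262940577600 + 205277590220215081719131470288800 + 136851726813476721146087646859200 + 102638795110107540859565735144400 + 82111036088086032687652588115520 + 68425863406738360573043823429600 + 58650740062918594776894705796800 + 51319397555053770429782867572200 + 45617242271158907048695882286400 + 41055518044043016343826294057760 + 37323198221857287585296630961600 + 34212931703369180286521911714800 + 31581167726186935649097149275200 + 29325370031459297388447352898400 + 27370345362695344229217529371840 + 25659698777526885214891433786100 + 24150304731790009614015467092800 + 22808621135579453524347941143200 + 21608167391601587549382260030400 + 20527759022021508171913147028880 + 19550246687639531592298235265600 + 18661599110928643792648315480800 + 17850225236540441888620127851200 + 17106465851684590143260955857400 + 16422207217617206537530517623104 + 15790583863093467824548574637600 + 15205747423719635682898627428800 + 14662685015729648694223676449200 + 14157075187601040118560791054400 + 13685172681347672114608764685920 + 13243715498078392368976223889600 + 12829849388763442607445716893050 + 12441066073952429195098876987200 + 12075152365895004807007733546400 + 11730148012583718955378941159360 + 11404310567789726762173970571600 + 11096085957849463876709809204800 + 10804083695800793774691130015200 + 10527055908728978549699049758400 + 10263879511010754085956573514440 + 10013540986351955205811291233600 + 9775123343819765796149117632800 + 9547794893963492172982859083200 + 9330799555464321896324157740400 + 9123448454231781409739176457280 + 8925112618270220944310063925600 + 8735216605115535392303466820800 + 8553232925842295071630477928700 + 8378677151845513539556386542400 + 8211103608808603268765258811552 + 8050101577263336538005155697600 + 7895291931546733912274287318800 + 7746324159253399310155904539200 + 7602873711859817841449313714400 + 7464639644371457517059326192320 + 7331342507864824347111838224600 + 7202722463867195849794086676800 + 7078537593800520059280395527200 + 6958562380346273956580727806400 + 6842586340673836057304382342960 + 6730412794105412515381359681600 + 6621857749039196184488111944800 + 6516748895879843864099411755200 + 6414924694381721303722858446525 + 6316233545237387129819429855040 + 6220533036976214597549438493600 + 6127689260304927812511387172800 + 6037576182947502403503866773200 + 5950075078846813962873375950400 + 5865074006291859477689470579680 + 5782467330146903710398069585600 + 5702155283894863381086985285800 + 5624043567677125526551547131200 + 5548042978924731938354904602400 = 2006802876231885645503029280780031, so H_74 = 2006802876231885645503029280780031/410555180440430163438262940577600; reducing by gcd(2006802876231885645503029280780031, 410555180440430163438262940577600) = 3 gives 668934292077295215167676426926677/136851726813476721146087646859200 ≈ 4.88802. (The PNT-adjacent estimate ln(74) + γ ≈ 4.88128 matches within O(1/n).)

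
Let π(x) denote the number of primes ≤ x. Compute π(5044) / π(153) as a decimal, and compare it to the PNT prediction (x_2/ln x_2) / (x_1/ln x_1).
π(5044)/π(153) = 675/36 ≈ 18.7500;  PNT prediction ≈ 19.4512.

π(153) = 36 and π(5044) = 675, so π(5044)/π(153) ≈ 18.7500. The PNT-predicted ratio is (5044/ln(5044)) / (153/ln(153)) ≈ 19.4512. The two agree to within a few percent, as expected.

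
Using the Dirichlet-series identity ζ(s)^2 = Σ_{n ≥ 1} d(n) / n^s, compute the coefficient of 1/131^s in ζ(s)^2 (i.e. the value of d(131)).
d(131) = 2

ζ(s)^2 = (Σ 1/m^s)(Σ 1/k^s). The coefficient of 1/n^s in the product is the number of ordered pairs (m, k) with mk = n, which equals d(n). For n = 131, divisors are [1, 131], so d(131) = 2.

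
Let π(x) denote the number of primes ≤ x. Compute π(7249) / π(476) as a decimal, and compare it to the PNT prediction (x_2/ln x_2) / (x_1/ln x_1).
π(7249)/π(476) = 927/91 ≈ 10.1868;  PNT prediction ≈ 10.5633.

π(476) = 91 and π(7249) = 927, so π(7249)/π(476) ≈ 10.1868. The PNT-predicted ratio is (7249/ln(7249)) / (476/ln(476)) ≈ 10.5633. The two agree to within a few percent, as expected.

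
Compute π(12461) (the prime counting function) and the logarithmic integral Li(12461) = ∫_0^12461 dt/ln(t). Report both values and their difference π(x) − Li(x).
π(12461) = 1487;  Li(12461) ≈ 1510.08;  π(x) − Li(x) ≈ -23.08.

Direct count of primes ≤ 12461 gives π(12461) = 1487. Numerical evaluation of the logarithmic integral gives Li(12461) ≈ 1510.08. The difference π(x) − Li(x) ≈ -23.08 is typically negative for small/moderate x (Li(x) overestimates), though Littlewood's theorem shows this sign changes infinitely often.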